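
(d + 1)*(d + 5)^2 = d^3 + 11*d^2 + 35*d + 25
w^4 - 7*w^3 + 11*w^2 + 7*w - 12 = (w - 4)*(w - 3)*(w - 1)*(w + 1)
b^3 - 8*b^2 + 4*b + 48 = (b - 6)*(b - 4)*(b + 2)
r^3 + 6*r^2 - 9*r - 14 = (r - 2)*(r + 1)*(r + 7)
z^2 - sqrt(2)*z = z*(z - sqrt(2))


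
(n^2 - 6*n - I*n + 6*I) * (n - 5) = n^3 - 11*n^2 - I*n^2 + 30*n + 11*I*n - 30*I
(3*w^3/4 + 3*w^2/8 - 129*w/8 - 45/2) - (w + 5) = 3*w^3/4 + 3*w^2/8 - 137*w/8 - 55/2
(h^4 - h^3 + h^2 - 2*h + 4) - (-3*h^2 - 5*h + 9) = h^4 - h^3 + 4*h^2 + 3*h - 5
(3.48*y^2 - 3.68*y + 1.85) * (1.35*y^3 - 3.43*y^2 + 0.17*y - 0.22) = 4.698*y^5 - 16.9044*y^4 + 15.7115*y^3 - 7.7367*y^2 + 1.1241*y - 0.407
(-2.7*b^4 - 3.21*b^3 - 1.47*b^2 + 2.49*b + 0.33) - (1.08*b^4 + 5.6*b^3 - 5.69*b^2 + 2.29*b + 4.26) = -3.78*b^4 - 8.81*b^3 + 4.22*b^2 + 0.2*b - 3.93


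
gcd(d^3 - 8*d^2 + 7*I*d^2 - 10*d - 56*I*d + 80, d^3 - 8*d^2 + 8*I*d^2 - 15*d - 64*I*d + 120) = d^2 + d*(-8 + 5*I) - 40*I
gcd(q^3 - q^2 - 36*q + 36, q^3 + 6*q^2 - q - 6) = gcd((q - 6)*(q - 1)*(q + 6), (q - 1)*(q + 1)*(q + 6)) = q^2 + 5*q - 6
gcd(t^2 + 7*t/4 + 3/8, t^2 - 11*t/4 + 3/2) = 1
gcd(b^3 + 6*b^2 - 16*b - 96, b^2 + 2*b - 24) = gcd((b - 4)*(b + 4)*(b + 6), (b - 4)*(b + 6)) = b^2 + 2*b - 24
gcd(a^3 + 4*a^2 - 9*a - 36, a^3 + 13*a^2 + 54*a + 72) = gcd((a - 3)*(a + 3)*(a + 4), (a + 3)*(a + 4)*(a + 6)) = a^2 + 7*a + 12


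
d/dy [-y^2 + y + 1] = 1 - 2*y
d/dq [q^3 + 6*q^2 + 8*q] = 3*q^2 + 12*q + 8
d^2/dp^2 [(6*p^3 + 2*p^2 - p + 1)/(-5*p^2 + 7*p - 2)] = 6*(-93*p^3 + 79*p^2 + p - 11)/(125*p^6 - 525*p^5 + 885*p^4 - 763*p^3 + 354*p^2 - 84*p + 8)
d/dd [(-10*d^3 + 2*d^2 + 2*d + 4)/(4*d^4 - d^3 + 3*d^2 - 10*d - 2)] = 2*(20*d^6 - 8*d^5 - 26*d^4 + 70*d^3 + 23*d^2 - 16*d + 18)/(16*d^8 - 8*d^7 + 25*d^6 - 86*d^5 + 13*d^4 - 56*d^3 + 88*d^2 + 40*d + 4)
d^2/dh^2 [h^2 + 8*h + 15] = 2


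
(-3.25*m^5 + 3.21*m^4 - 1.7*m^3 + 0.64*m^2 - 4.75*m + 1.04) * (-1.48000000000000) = 4.81*m^5 - 4.7508*m^4 + 2.516*m^3 - 0.9472*m^2 + 7.03*m - 1.5392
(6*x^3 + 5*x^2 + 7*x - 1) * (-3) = -18*x^3 - 15*x^2 - 21*x + 3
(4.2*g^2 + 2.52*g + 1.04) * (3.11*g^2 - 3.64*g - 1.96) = 13.062*g^4 - 7.4508*g^3 - 14.1704*g^2 - 8.7248*g - 2.0384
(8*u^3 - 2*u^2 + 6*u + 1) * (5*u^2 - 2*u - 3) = 40*u^5 - 26*u^4 + 10*u^3 - u^2 - 20*u - 3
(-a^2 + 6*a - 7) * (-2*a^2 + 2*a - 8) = 2*a^4 - 14*a^3 + 34*a^2 - 62*a + 56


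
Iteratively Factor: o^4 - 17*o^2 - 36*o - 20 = (o + 1)*(o^3 - o^2 - 16*o - 20) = (o + 1)*(o + 2)*(o^2 - 3*o - 10) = (o + 1)*(o + 2)^2*(o - 5)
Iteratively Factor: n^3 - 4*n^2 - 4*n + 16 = (n - 2)*(n^2 - 2*n - 8) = (n - 2)*(n + 2)*(n - 4)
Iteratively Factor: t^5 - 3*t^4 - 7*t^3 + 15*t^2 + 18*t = (t + 2)*(t^4 - 5*t^3 + 3*t^2 + 9*t) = t*(t + 2)*(t^3 - 5*t^2 + 3*t + 9) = t*(t - 3)*(t + 2)*(t^2 - 2*t - 3) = t*(t - 3)*(t + 1)*(t + 2)*(t - 3)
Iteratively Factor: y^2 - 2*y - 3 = (y + 1)*(y - 3)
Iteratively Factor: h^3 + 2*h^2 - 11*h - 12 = (h + 4)*(h^2 - 2*h - 3) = (h - 3)*(h + 4)*(h + 1)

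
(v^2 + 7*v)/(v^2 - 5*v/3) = 3*(v + 7)/(3*v - 5)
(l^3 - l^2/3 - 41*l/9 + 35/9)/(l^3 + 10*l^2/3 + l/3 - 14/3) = (l - 5/3)/(l + 2)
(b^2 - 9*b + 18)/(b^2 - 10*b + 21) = (b - 6)/(b - 7)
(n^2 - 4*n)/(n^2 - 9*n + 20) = n/(n - 5)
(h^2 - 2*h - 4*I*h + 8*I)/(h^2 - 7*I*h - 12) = (h - 2)/(h - 3*I)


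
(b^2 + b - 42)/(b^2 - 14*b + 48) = (b + 7)/(b - 8)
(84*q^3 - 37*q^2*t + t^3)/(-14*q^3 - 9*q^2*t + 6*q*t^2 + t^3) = (-12*q^2 + 7*q*t - t^2)/(2*q^2 + q*t - t^2)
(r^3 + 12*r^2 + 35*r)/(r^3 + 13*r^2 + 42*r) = (r + 5)/(r + 6)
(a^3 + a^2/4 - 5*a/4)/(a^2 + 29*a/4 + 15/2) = a*(a - 1)/(a + 6)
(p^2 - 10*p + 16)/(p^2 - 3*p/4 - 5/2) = 4*(p - 8)/(4*p + 5)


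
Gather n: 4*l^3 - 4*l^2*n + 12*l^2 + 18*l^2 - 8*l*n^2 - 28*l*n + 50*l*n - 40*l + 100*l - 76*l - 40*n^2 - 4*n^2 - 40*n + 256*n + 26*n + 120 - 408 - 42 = 4*l^3 + 30*l^2 - 16*l + n^2*(-8*l - 44) + n*(-4*l^2 + 22*l + 242) - 330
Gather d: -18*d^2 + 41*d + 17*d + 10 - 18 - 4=-18*d^2 + 58*d - 12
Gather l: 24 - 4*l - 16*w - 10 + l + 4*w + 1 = -3*l - 12*w + 15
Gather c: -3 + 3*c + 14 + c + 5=4*c + 16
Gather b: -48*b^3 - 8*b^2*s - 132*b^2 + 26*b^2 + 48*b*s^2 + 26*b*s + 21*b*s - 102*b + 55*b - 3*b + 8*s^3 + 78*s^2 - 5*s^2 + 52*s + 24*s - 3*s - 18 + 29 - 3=-48*b^3 + b^2*(-8*s - 106) + b*(48*s^2 + 47*s - 50) + 8*s^3 + 73*s^2 + 73*s + 8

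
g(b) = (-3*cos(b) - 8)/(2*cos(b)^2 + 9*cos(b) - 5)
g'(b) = (4*sin(b)*cos(b) + 9*sin(b))*(-3*cos(b) - 8)/(2*cos(b)^2 + 9*cos(b) - 5)^2 + 3*sin(b)/(2*cos(b)^2 + 9*cos(b) - 5) = (6*sin(b)^2 - 32*cos(b) - 93)*sin(b)/(9*cos(b) + cos(2*b) - 4)^2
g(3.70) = 0.49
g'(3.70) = 0.27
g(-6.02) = -1.96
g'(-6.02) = -1.04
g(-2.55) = 0.50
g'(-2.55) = 0.29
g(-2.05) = 0.76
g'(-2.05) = 0.86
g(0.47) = -2.31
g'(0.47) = -2.56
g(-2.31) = 0.59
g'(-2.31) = 0.49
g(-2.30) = 0.59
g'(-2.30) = 0.50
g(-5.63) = -3.05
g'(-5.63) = -6.08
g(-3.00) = 0.42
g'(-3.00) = 0.06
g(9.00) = 0.46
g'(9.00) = -0.19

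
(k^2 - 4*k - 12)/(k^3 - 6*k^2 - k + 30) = (k - 6)/(k^2 - 8*k + 15)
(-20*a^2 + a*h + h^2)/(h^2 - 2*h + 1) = (-20*a^2 + a*h + h^2)/(h^2 - 2*h + 1)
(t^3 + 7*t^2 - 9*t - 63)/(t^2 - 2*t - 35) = (-t^3 - 7*t^2 + 9*t + 63)/(-t^2 + 2*t + 35)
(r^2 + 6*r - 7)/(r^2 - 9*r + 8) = (r + 7)/(r - 8)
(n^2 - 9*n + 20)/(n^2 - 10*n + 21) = (n^2 - 9*n + 20)/(n^2 - 10*n + 21)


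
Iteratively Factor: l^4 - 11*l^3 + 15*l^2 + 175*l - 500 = (l - 5)*(l^3 - 6*l^2 - 15*l + 100) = (l - 5)*(l + 4)*(l^2 - 10*l + 25) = (l - 5)^2*(l + 4)*(l - 5)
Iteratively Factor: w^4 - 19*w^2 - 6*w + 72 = (w + 3)*(w^3 - 3*w^2 - 10*w + 24) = (w - 2)*(w + 3)*(w^2 - w - 12) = (w - 4)*(w - 2)*(w + 3)*(w + 3)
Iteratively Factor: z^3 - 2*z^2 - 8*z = (z + 2)*(z^2 - 4*z) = z*(z + 2)*(z - 4)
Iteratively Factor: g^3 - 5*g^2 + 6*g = (g - 2)*(g^2 - 3*g) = (g - 3)*(g - 2)*(g)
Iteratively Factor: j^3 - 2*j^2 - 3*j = (j + 1)*(j^2 - 3*j) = (j - 3)*(j + 1)*(j)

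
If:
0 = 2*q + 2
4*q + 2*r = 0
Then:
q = -1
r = 2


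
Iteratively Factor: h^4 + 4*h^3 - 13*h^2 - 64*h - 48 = (h + 4)*(h^3 - 13*h - 12) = (h - 4)*(h + 4)*(h^2 + 4*h + 3) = (h - 4)*(h + 3)*(h + 4)*(h + 1)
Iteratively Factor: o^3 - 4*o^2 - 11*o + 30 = (o - 5)*(o^2 + o - 6) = (o - 5)*(o + 3)*(o - 2)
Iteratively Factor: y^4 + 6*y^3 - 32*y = (y + 4)*(y^3 + 2*y^2 - 8*y) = (y + 4)^2*(y^2 - 2*y) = (y - 2)*(y + 4)^2*(y)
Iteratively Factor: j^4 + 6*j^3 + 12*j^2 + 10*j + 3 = (j + 1)*(j^3 + 5*j^2 + 7*j + 3) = (j + 1)*(j + 3)*(j^2 + 2*j + 1) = (j + 1)^2*(j + 3)*(j + 1)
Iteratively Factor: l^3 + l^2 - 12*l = (l + 4)*(l^2 - 3*l) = l*(l + 4)*(l - 3)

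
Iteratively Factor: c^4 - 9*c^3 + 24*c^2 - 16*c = (c - 4)*(c^3 - 5*c^2 + 4*c) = c*(c - 4)*(c^2 - 5*c + 4) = c*(c - 4)*(c - 1)*(c - 4)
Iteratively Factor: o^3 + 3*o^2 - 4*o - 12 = (o + 2)*(o^2 + o - 6) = (o + 2)*(o + 3)*(o - 2)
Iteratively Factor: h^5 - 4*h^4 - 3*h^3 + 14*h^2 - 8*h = (h - 4)*(h^4 - 3*h^2 + 2*h) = (h - 4)*(h + 2)*(h^3 - 2*h^2 + h) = (h - 4)*(h - 1)*(h + 2)*(h^2 - h) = (h - 4)*(h - 1)^2*(h + 2)*(h)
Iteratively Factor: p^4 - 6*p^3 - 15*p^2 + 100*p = (p - 5)*(p^3 - p^2 - 20*p) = (p - 5)*(p + 4)*(p^2 - 5*p) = (p - 5)^2*(p + 4)*(p)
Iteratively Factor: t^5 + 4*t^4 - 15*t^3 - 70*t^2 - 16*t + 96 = (t - 1)*(t^4 + 5*t^3 - 10*t^2 - 80*t - 96) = (t - 1)*(t + 4)*(t^3 + t^2 - 14*t - 24) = (t - 1)*(t + 2)*(t + 4)*(t^2 - t - 12) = (t - 4)*(t - 1)*(t + 2)*(t + 4)*(t + 3)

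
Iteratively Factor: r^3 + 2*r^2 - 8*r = (r + 4)*(r^2 - 2*r) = (r - 2)*(r + 4)*(r)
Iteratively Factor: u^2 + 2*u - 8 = (u + 4)*(u - 2)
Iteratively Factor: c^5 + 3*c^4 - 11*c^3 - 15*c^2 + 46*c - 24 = (c - 1)*(c^4 + 4*c^3 - 7*c^2 - 22*c + 24) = (c - 1)^2*(c^3 + 5*c^2 - 2*c - 24) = (c - 1)^2*(c + 3)*(c^2 + 2*c - 8) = (c - 1)^2*(c + 3)*(c + 4)*(c - 2)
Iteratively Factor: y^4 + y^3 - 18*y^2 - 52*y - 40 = (y + 2)*(y^3 - y^2 - 16*y - 20) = (y + 2)^2*(y^2 - 3*y - 10) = (y + 2)^3*(y - 5)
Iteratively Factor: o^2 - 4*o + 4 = (o - 2)*(o - 2)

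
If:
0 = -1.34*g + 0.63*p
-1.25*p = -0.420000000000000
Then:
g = 0.16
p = 0.34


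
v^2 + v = v*(v + 1)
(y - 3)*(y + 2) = y^2 - y - 6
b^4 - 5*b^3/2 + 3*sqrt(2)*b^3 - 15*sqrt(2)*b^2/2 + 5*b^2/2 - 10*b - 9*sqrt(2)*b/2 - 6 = (b - 3)*(b + 1/2)*(b + sqrt(2))*(b + 2*sqrt(2))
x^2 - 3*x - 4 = (x - 4)*(x + 1)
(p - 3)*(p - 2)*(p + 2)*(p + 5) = p^4 + 2*p^3 - 19*p^2 - 8*p + 60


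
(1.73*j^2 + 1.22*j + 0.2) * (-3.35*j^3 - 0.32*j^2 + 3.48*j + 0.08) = -5.7955*j^5 - 4.6406*j^4 + 4.96*j^3 + 4.32*j^2 + 0.7936*j + 0.016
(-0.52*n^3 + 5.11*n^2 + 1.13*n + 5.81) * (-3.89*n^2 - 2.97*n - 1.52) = 2.0228*n^5 - 18.3335*n^4 - 18.782*n^3 - 33.7242*n^2 - 18.9733*n - 8.8312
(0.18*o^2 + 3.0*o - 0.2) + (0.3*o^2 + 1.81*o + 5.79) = 0.48*o^2 + 4.81*o + 5.59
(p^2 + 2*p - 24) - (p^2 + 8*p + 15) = -6*p - 39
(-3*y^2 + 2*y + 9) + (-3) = -3*y^2 + 2*y + 6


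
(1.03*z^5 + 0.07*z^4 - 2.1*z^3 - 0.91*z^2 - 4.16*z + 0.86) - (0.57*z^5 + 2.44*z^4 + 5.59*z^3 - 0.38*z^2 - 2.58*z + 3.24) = 0.46*z^5 - 2.37*z^4 - 7.69*z^3 - 0.53*z^2 - 1.58*z - 2.38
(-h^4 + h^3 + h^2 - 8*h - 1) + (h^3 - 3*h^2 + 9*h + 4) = -h^4 + 2*h^3 - 2*h^2 + h + 3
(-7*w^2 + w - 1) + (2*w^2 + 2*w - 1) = -5*w^2 + 3*w - 2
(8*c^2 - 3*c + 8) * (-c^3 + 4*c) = -8*c^5 + 3*c^4 + 24*c^3 - 12*c^2 + 32*c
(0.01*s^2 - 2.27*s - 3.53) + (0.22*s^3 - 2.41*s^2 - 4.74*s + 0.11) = 0.22*s^3 - 2.4*s^2 - 7.01*s - 3.42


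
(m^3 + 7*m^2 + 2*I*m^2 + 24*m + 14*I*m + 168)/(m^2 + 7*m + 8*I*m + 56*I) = (m^2 + 2*I*m + 24)/(m + 8*I)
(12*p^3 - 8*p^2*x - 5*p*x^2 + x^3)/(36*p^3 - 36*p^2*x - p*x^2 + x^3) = (2*p + x)/(6*p + x)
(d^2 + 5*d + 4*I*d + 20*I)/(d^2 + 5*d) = (d + 4*I)/d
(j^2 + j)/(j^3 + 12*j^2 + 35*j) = (j + 1)/(j^2 + 12*j + 35)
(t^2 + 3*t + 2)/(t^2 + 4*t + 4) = (t + 1)/(t + 2)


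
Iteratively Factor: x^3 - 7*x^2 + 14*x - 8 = (x - 4)*(x^2 - 3*x + 2) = (x - 4)*(x - 2)*(x - 1)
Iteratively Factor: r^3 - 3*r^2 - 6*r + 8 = (r + 2)*(r^2 - 5*r + 4) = (r - 4)*(r + 2)*(r - 1)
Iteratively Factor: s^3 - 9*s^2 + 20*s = (s - 4)*(s^2 - 5*s) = s*(s - 4)*(s - 5)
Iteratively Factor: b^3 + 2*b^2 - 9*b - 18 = (b + 2)*(b^2 - 9) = (b + 2)*(b + 3)*(b - 3)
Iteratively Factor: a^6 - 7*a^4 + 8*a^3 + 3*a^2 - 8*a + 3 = (a - 1)*(a^5 + a^4 - 6*a^3 + 2*a^2 + 5*a - 3) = (a - 1)*(a + 3)*(a^4 - 2*a^3 + 2*a - 1) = (a - 1)^2*(a + 3)*(a^3 - a^2 - a + 1) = (a - 1)^3*(a + 3)*(a^2 - 1) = (a - 1)^4*(a + 3)*(a + 1)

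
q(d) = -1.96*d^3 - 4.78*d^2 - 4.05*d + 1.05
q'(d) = -5.88*d^2 - 9.56*d - 4.05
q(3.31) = -135.80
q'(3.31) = -100.12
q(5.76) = -555.43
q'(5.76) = -254.20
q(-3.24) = 30.66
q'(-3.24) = -34.80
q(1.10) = -11.80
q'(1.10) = -21.68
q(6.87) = -887.89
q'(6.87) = -347.24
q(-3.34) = 34.28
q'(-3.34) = -37.71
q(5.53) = -498.98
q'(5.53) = -236.73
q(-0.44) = 2.07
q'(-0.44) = -0.98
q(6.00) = -618.69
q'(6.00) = -273.09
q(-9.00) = 1079.16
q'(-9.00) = -394.29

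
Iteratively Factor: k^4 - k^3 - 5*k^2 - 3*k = (k + 1)*(k^3 - 2*k^2 - 3*k) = (k - 3)*(k + 1)*(k^2 + k) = (k - 3)*(k + 1)^2*(k)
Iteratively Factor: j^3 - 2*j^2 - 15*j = (j)*(j^2 - 2*j - 15) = j*(j - 5)*(j + 3)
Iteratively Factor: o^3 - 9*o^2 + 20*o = (o)*(o^2 - 9*o + 20) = o*(o - 5)*(o - 4)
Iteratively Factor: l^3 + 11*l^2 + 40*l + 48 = (l + 4)*(l^2 + 7*l + 12) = (l + 3)*(l + 4)*(l + 4)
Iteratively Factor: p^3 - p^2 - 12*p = (p + 3)*(p^2 - 4*p) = p*(p + 3)*(p - 4)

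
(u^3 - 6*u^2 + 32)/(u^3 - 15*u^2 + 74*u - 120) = (u^2 - 2*u - 8)/(u^2 - 11*u + 30)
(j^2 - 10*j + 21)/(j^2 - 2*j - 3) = (j - 7)/(j + 1)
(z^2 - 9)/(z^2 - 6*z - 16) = (9 - z^2)/(-z^2 + 6*z + 16)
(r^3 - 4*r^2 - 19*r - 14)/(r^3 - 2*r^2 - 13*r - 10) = (r - 7)/(r - 5)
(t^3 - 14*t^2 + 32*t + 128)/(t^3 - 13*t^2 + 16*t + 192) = (t + 2)/(t + 3)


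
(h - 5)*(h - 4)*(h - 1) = h^3 - 10*h^2 + 29*h - 20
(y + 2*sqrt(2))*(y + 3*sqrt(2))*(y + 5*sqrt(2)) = y^3 + 10*sqrt(2)*y^2 + 62*y + 60*sqrt(2)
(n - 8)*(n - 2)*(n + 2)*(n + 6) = n^4 - 2*n^3 - 52*n^2 + 8*n + 192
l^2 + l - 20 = (l - 4)*(l + 5)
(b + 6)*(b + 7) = b^2 + 13*b + 42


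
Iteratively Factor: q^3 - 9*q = (q - 3)*(q^2 + 3*q) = (q - 3)*(q + 3)*(q)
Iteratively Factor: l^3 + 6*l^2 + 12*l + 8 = (l + 2)*(l^2 + 4*l + 4) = (l + 2)^2*(l + 2)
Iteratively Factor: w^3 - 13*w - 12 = (w - 4)*(w^2 + 4*w + 3) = (w - 4)*(w + 1)*(w + 3)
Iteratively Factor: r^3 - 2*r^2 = (r - 2)*(r^2) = r*(r - 2)*(r)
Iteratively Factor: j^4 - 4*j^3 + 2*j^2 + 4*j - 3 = (j - 1)*(j^3 - 3*j^2 - j + 3) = (j - 3)*(j - 1)*(j^2 - 1) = (j - 3)*(j - 1)*(j + 1)*(j - 1)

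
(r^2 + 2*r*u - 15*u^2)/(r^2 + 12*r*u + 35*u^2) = (r - 3*u)/(r + 7*u)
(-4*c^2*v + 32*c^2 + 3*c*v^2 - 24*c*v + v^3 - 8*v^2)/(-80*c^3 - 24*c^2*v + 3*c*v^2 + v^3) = (-c*v + 8*c + v^2 - 8*v)/(-20*c^2 - c*v + v^2)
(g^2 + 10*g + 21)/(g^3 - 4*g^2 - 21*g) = (g + 7)/(g*(g - 7))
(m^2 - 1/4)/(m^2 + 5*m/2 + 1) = (m - 1/2)/(m + 2)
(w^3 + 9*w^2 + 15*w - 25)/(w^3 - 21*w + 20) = (w + 5)/(w - 4)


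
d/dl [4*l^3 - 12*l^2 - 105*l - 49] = 12*l^2 - 24*l - 105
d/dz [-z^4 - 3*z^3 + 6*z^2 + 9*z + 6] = -4*z^3 - 9*z^2 + 12*z + 9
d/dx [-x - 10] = -1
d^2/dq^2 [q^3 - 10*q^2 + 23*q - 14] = 6*q - 20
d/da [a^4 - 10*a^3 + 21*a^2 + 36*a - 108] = 4*a^3 - 30*a^2 + 42*a + 36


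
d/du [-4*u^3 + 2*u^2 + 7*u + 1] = -12*u^2 + 4*u + 7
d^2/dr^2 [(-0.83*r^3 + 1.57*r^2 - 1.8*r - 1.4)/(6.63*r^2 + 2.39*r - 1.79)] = (-5.6843418860808e-14*r^5 - 5.6843418860808e-14*r^4 - 237.182806*r^3 - 236.139288*r^2 - 277.231458*r - 54.563726)/(291.434247*r^6 + 315.170973*r^5 - 122.434884*r^4 - 156.530899*r^3 + 33.055572*r^2 + 22.973397*r - 5.735339)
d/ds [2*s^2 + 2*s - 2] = 4*s + 2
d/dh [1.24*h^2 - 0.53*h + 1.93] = 2.48*h - 0.53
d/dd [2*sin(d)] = 2*cos(d)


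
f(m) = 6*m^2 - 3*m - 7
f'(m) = 12*m - 3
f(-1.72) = 15.91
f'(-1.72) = -23.64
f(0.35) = -7.32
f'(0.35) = 1.20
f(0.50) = -7.00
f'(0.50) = 3.00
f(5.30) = 145.64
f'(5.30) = 60.60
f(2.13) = 13.83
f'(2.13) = 22.56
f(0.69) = -6.21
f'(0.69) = 5.28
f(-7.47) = 350.22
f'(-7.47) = -92.64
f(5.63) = 166.29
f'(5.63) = 64.56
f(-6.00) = 227.00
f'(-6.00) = -75.00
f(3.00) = 38.00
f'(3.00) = 33.00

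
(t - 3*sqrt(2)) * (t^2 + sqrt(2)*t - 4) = t^3 - 2*sqrt(2)*t^2 - 10*t + 12*sqrt(2)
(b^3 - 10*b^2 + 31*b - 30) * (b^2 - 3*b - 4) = b^5 - 13*b^4 + 57*b^3 - 83*b^2 - 34*b + 120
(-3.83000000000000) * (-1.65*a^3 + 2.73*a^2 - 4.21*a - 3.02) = 6.3195*a^3 - 10.4559*a^2 + 16.1243*a + 11.5666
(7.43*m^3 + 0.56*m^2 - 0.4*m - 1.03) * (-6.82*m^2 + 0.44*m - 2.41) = -50.6726*m^5 - 0.55*m^4 - 14.9319*m^3 + 5.499*m^2 + 0.5108*m + 2.4823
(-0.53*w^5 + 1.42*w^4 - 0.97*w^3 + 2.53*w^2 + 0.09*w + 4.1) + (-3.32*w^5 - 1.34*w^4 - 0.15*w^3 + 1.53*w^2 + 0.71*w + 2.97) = -3.85*w^5 + 0.0799999999999998*w^4 - 1.12*w^3 + 4.06*w^2 + 0.8*w + 7.07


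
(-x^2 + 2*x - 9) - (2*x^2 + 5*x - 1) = -3*x^2 - 3*x - 8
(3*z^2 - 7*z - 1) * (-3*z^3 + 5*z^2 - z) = -9*z^5 + 36*z^4 - 35*z^3 + 2*z^2 + z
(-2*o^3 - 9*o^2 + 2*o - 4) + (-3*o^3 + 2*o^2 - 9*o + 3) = -5*o^3 - 7*o^2 - 7*o - 1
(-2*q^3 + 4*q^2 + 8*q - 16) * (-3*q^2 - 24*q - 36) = 6*q^5 + 36*q^4 - 48*q^3 - 288*q^2 + 96*q + 576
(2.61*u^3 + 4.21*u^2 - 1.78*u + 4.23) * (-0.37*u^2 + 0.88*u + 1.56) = -0.9657*u^5 + 0.7391*u^4 + 8.435*u^3 + 3.4361*u^2 + 0.9456*u + 6.5988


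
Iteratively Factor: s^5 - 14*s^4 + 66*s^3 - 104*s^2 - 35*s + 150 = (s - 5)*(s^4 - 9*s^3 + 21*s^2 + s - 30) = (s - 5)*(s - 3)*(s^3 - 6*s^2 + 3*s + 10) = (s - 5)*(s - 3)*(s + 1)*(s^2 - 7*s + 10) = (s - 5)^2*(s - 3)*(s + 1)*(s - 2)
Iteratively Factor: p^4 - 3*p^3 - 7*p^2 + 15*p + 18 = (p - 3)*(p^3 - 7*p - 6) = (p - 3)^2*(p^2 + 3*p + 2) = (p - 3)^2*(p + 2)*(p + 1)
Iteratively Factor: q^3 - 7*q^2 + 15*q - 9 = (q - 1)*(q^2 - 6*q + 9) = (q - 3)*(q - 1)*(q - 3)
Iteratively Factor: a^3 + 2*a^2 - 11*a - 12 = (a + 4)*(a^2 - 2*a - 3) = (a - 3)*(a + 4)*(a + 1)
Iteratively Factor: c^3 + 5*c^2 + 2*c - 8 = (c - 1)*(c^2 + 6*c + 8) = (c - 1)*(c + 2)*(c + 4)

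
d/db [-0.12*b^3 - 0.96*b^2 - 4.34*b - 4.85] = -0.36*b^2 - 1.92*b - 4.34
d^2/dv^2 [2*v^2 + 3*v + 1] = 4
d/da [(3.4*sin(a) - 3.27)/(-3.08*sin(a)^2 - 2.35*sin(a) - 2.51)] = (10.472*sin(a)^2 - 20.1432*sin(a) - 16.2185)*cos(a)/(9.4864*sin(a)^4 + 14.476*sin(a)^3 + 20.9841*sin(a)^2 + 11.797*sin(a) + 6.3001)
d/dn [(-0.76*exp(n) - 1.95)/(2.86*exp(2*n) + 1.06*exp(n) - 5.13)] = (2.1736*exp(2*n) + 11.154*exp(n) + 5.9658)*exp(n)/(8.1796*exp(4*n) + 6.0632*exp(3*n) - 28.22*exp(2*n) - 10.8756*exp(n) + 26.3169)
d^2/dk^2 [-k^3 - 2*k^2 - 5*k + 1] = -6*k - 4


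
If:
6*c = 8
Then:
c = 4/3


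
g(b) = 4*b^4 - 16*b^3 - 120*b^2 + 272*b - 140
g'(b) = 16*b^3 - 48*b^2 - 240*b + 272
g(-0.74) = -399.31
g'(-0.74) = 416.83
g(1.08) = -0.92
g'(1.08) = -23.03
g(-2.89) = -1263.10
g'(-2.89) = 178.50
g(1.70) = -69.60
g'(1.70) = -196.11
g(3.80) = -883.10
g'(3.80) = -455.17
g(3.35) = -673.25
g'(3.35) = -469.15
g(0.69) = -13.80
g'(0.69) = 88.80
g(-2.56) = -1182.52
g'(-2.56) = 303.39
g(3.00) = -512.00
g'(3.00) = -448.00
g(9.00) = 7168.00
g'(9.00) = 5888.00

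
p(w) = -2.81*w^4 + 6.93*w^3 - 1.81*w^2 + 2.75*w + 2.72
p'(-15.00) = 42669.80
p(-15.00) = -166090.78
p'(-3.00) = 504.20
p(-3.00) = -436.54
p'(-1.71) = 125.93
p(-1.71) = -65.95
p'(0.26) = 3.02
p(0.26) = 3.42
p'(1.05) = 8.86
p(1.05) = 8.22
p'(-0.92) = 32.43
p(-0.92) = -8.75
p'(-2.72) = 392.60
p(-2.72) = -311.42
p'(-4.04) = 1097.86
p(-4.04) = -1243.46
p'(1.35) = 8.10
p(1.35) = 10.85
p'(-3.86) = 972.93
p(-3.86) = -1057.24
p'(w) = -11.24*w^3 + 20.79*w^2 - 3.62*w + 2.75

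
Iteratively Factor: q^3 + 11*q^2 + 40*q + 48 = (q + 4)*(q^2 + 7*q + 12) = (q + 4)^2*(q + 3)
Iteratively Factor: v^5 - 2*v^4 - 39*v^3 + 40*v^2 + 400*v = (v + 4)*(v^4 - 6*v^3 - 15*v^2 + 100*v) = v*(v + 4)*(v^3 - 6*v^2 - 15*v + 100) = v*(v - 5)*(v + 4)*(v^2 - v - 20) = v*(v - 5)*(v + 4)^2*(v - 5)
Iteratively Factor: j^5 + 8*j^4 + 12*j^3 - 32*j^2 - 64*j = (j)*(j^4 + 8*j^3 + 12*j^2 - 32*j - 64) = j*(j + 2)*(j^3 + 6*j^2 - 32) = j*(j + 2)*(j + 4)*(j^2 + 2*j - 8) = j*(j - 2)*(j + 2)*(j + 4)*(j + 4)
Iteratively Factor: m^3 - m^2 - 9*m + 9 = (m + 3)*(m^2 - 4*m + 3) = (m - 1)*(m + 3)*(m - 3)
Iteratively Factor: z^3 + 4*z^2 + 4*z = (z + 2)*(z^2 + 2*z) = (z + 2)^2*(z)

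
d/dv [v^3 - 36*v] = 3*v^2 - 36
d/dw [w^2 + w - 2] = 2*w + 1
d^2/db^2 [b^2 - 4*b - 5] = 2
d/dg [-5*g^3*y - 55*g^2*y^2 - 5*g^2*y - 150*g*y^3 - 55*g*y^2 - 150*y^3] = 5*y*(-3*g^2 - 22*g*y - 2*g - 30*y^2 - 11*y)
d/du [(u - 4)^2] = 2*u - 8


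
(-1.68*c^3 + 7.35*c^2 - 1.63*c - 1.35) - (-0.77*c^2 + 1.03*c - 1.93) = -1.68*c^3 + 8.12*c^2 - 2.66*c + 0.58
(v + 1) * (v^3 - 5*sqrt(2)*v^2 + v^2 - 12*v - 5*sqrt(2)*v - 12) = v^4 - 5*sqrt(2)*v^3 + 2*v^3 - 10*sqrt(2)*v^2 - 11*v^2 - 24*v - 5*sqrt(2)*v - 12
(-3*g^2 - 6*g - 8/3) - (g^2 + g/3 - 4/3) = -4*g^2 - 19*g/3 - 4/3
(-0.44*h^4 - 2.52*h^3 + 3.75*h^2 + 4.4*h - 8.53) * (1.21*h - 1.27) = -0.5324*h^5 - 2.4904*h^4 + 7.7379*h^3 + 0.5615*h^2 - 15.9093*h + 10.8331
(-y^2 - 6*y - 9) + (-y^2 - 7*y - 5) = -2*y^2 - 13*y - 14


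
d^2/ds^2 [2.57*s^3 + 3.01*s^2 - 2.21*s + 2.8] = 15.42*s + 6.02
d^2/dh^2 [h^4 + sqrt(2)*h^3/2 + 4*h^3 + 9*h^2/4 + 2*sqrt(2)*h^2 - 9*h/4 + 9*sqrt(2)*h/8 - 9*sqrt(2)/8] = 12*h^2 + 3*sqrt(2)*h + 24*h + 9/2 + 4*sqrt(2)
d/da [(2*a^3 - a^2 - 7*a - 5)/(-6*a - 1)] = (-24*a^3 + 2*a - 23)/(36*a^2 + 12*a + 1)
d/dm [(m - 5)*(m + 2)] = 2*m - 3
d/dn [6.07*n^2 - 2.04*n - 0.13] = 12.14*n - 2.04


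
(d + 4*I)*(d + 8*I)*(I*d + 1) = I*d^3 - 11*d^2 - 20*I*d - 32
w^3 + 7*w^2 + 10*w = w*(w + 2)*(w + 5)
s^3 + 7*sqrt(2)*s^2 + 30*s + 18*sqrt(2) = (s + sqrt(2))*(s + 3*sqrt(2))^2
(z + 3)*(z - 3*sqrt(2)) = z^2 - 3*sqrt(2)*z + 3*z - 9*sqrt(2)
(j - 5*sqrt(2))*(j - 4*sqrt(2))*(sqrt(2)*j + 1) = sqrt(2)*j^3 - 17*j^2 + 31*sqrt(2)*j + 40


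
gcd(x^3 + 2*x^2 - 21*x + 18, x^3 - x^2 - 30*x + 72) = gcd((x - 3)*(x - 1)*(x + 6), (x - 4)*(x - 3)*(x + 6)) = x^2 + 3*x - 18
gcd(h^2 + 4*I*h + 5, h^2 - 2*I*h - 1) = h - I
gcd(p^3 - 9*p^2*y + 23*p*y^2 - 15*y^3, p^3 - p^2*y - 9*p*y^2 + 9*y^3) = p^2 - 4*p*y + 3*y^2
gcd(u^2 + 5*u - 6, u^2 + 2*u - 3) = u - 1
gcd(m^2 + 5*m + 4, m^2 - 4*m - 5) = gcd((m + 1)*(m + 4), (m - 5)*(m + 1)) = m + 1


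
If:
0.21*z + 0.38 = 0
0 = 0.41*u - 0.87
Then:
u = 2.12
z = -1.81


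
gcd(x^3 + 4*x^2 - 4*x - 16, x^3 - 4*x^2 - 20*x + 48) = x^2 + 2*x - 8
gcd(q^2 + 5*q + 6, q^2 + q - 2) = q + 2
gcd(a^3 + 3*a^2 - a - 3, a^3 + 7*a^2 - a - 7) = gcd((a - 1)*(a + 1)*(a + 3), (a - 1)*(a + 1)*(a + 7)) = a^2 - 1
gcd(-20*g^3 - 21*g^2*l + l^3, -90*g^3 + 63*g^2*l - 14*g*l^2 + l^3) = 5*g - l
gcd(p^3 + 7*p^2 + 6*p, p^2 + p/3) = p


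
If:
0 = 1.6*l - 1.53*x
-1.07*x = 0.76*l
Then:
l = 0.00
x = 0.00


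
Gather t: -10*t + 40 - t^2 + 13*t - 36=-t^2 + 3*t + 4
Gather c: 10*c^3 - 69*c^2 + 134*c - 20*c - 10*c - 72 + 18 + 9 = 10*c^3 - 69*c^2 + 104*c - 45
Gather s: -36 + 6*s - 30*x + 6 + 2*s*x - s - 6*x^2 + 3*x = s*(2*x + 5) - 6*x^2 - 27*x - 30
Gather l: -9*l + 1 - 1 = -9*l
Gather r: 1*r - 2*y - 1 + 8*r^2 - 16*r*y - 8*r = 8*r^2 + r*(-16*y - 7) - 2*y - 1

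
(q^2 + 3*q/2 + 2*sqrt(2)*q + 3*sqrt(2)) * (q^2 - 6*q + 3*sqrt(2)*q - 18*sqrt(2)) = q^4 - 9*q^3/2 + 5*sqrt(2)*q^3 - 45*sqrt(2)*q^2/2 + 3*q^2 - 45*sqrt(2)*q - 54*q - 108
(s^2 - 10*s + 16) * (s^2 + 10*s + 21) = s^4 - 63*s^2 - 50*s + 336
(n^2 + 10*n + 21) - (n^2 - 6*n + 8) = 16*n + 13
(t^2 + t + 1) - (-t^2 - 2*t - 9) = 2*t^2 + 3*t + 10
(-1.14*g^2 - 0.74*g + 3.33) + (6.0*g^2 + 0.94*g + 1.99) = 4.86*g^2 + 0.2*g + 5.32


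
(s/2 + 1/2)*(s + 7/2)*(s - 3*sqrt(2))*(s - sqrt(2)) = s^4/2 - 2*sqrt(2)*s^3 + 9*s^3/4 - 9*sqrt(2)*s^2 + 19*s^2/4 - 7*sqrt(2)*s + 27*s/2 + 21/2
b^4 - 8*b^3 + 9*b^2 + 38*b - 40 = (b - 5)*(b - 4)*(b - 1)*(b + 2)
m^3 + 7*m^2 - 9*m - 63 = (m - 3)*(m + 3)*(m + 7)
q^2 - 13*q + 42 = (q - 7)*(q - 6)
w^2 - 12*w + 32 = (w - 8)*(w - 4)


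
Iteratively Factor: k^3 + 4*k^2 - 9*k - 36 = (k - 3)*(k^2 + 7*k + 12) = (k - 3)*(k + 3)*(k + 4)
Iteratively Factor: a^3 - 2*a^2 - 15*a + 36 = (a - 3)*(a^2 + a - 12) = (a - 3)^2*(a + 4)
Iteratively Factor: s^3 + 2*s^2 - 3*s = (s)*(s^2 + 2*s - 3) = s*(s - 1)*(s + 3)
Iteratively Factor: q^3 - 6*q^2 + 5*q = (q - 1)*(q^2 - 5*q) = (q - 5)*(q - 1)*(q)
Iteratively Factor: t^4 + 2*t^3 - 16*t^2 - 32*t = (t + 4)*(t^3 - 2*t^2 - 8*t) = (t + 2)*(t + 4)*(t^2 - 4*t) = (t - 4)*(t + 2)*(t + 4)*(t)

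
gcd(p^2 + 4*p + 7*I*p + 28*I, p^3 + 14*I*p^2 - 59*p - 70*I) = p + 7*I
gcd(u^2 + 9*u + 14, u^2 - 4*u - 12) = u + 2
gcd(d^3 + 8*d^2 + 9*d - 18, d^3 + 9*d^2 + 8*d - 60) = d + 6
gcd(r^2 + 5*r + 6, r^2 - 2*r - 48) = 1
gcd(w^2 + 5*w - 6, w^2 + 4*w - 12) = w + 6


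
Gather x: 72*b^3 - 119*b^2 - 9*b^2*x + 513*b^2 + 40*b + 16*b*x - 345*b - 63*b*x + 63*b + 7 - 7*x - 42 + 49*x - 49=72*b^3 + 394*b^2 - 242*b + x*(-9*b^2 - 47*b + 42) - 84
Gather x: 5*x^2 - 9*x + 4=5*x^2 - 9*x + 4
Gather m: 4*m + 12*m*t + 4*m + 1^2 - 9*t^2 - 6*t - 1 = m*(12*t + 8) - 9*t^2 - 6*t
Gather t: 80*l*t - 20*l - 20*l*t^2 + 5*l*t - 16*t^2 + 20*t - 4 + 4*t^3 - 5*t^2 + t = -20*l + 4*t^3 + t^2*(-20*l - 21) + t*(85*l + 21) - 4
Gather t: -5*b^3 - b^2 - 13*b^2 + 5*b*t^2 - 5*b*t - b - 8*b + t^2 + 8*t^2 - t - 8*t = -5*b^3 - 14*b^2 - 9*b + t^2*(5*b + 9) + t*(-5*b - 9)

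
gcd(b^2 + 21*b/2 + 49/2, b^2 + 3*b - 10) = 1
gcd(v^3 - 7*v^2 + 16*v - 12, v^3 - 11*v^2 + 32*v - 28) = v^2 - 4*v + 4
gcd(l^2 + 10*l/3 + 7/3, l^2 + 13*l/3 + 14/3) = l + 7/3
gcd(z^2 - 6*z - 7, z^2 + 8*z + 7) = z + 1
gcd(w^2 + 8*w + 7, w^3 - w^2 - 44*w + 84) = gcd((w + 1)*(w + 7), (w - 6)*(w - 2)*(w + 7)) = w + 7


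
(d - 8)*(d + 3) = d^2 - 5*d - 24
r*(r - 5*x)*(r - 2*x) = r^3 - 7*r^2*x + 10*r*x^2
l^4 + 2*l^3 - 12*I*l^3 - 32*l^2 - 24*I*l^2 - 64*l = l*(l + 2)*(l - 8*I)*(l - 4*I)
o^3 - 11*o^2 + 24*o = o*(o - 8)*(o - 3)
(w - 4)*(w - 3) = w^2 - 7*w + 12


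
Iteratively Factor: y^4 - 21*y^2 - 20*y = (y + 1)*(y^3 - y^2 - 20*y) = (y - 5)*(y + 1)*(y^2 + 4*y) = y*(y - 5)*(y + 1)*(y + 4)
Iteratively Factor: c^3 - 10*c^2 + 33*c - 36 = (c - 4)*(c^2 - 6*c + 9) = (c - 4)*(c - 3)*(c - 3)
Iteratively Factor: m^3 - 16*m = (m + 4)*(m^2 - 4*m) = (m - 4)*(m + 4)*(m)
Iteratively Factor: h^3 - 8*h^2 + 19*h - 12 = (h - 1)*(h^2 - 7*h + 12) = (h - 4)*(h - 1)*(h - 3)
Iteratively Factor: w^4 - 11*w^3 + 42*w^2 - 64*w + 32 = (w - 4)*(w^3 - 7*w^2 + 14*w - 8) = (w - 4)^2*(w^2 - 3*w + 2) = (w - 4)^2*(w - 1)*(w - 2)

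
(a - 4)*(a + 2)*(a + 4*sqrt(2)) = a^3 - 2*a^2 + 4*sqrt(2)*a^2 - 8*sqrt(2)*a - 8*a - 32*sqrt(2)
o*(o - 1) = o^2 - o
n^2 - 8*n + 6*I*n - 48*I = (n - 8)*(n + 6*I)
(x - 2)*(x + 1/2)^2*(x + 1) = x^4 - 11*x^2/4 - 9*x/4 - 1/2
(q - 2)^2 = q^2 - 4*q + 4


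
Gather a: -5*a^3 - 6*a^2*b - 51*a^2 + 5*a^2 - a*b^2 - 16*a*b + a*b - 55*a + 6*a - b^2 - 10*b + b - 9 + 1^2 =-5*a^3 + a^2*(-6*b - 46) + a*(-b^2 - 15*b - 49) - b^2 - 9*b - 8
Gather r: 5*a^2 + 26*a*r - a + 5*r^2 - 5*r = 5*a^2 - a + 5*r^2 + r*(26*a - 5)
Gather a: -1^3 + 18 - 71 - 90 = -144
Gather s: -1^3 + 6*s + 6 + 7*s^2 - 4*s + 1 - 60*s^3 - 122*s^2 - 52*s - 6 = -60*s^3 - 115*s^2 - 50*s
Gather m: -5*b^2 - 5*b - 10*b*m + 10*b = -5*b^2 - 10*b*m + 5*b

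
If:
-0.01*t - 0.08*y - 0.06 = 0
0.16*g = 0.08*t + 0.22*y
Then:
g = -2.625*y - 3.0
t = -8.0*y - 6.0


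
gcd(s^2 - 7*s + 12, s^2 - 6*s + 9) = s - 3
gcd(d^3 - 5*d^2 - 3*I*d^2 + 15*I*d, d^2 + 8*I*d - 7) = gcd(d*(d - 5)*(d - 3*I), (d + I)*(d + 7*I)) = 1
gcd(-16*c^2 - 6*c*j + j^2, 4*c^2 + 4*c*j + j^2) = 2*c + j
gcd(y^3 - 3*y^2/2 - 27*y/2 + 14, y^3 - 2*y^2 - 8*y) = y - 4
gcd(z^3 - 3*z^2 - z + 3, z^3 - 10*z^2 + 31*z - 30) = z - 3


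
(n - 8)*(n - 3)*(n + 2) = n^3 - 9*n^2 + 2*n + 48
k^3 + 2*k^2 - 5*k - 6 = (k - 2)*(k + 1)*(k + 3)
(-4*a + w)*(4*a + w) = -16*a^2 + w^2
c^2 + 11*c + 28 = (c + 4)*(c + 7)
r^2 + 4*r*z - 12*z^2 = (r - 2*z)*(r + 6*z)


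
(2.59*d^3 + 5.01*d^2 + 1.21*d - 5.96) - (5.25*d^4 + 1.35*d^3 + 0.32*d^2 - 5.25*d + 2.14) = -5.25*d^4 + 1.24*d^3 + 4.69*d^2 + 6.46*d - 8.1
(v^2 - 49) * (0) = 0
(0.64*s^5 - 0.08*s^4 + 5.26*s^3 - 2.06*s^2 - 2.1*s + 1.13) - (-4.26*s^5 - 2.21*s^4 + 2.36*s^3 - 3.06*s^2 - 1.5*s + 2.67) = 4.9*s^5 + 2.13*s^4 + 2.9*s^3 + 1.0*s^2 - 0.6*s - 1.54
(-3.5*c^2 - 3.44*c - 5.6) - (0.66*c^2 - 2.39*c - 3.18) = -4.16*c^2 - 1.05*c - 2.42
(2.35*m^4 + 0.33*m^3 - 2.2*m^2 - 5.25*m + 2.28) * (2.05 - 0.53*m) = -1.2455*m^5 + 4.6426*m^4 + 1.8425*m^3 - 1.7275*m^2 - 11.9709*m + 4.674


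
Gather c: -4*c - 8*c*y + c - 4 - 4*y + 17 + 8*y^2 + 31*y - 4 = c*(-8*y - 3) + 8*y^2 + 27*y + 9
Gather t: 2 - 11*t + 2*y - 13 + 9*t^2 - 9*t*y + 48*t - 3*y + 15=9*t^2 + t*(37 - 9*y) - y + 4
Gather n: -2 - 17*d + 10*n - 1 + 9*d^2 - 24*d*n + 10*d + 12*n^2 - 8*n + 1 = 9*d^2 - 7*d + 12*n^2 + n*(2 - 24*d) - 2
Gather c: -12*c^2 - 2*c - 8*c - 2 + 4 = -12*c^2 - 10*c + 2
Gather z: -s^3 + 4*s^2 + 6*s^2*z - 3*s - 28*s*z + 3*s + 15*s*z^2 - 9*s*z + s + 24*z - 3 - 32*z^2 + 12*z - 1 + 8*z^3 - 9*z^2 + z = -s^3 + 4*s^2 + s + 8*z^3 + z^2*(15*s - 41) + z*(6*s^2 - 37*s + 37) - 4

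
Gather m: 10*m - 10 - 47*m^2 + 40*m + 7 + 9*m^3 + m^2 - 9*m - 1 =9*m^3 - 46*m^2 + 41*m - 4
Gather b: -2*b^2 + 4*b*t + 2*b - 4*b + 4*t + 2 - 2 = -2*b^2 + b*(4*t - 2) + 4*t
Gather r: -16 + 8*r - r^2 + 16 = -r^2 + 8*r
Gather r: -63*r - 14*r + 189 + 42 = 231 - 77*r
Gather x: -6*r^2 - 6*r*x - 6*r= -6*r^2 - 6*r*x - 6*r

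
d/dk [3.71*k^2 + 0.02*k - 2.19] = 7.42*k + 0.02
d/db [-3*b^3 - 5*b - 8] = -9*b^2 - 5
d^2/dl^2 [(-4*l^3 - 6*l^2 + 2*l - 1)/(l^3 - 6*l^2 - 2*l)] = 4*(-15*l^6 - 9*l^5 - 39*l^4 + 90*l^3 - 51*l^2 - 18*l - 2)/(l^3*(l^6 - 18*l^5 + 102*l^4 - 144*l^3 - 204*l^2 - 72*l - 8))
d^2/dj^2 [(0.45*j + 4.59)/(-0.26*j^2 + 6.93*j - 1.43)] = (-(0.45*j + 4.59)*(0.52*j - 6.93)*(1.04*j - 13.86) + (0.702*j - 3.8502)*(0.26*j^2 - 6.93*j + 1.43))/(0.26*j^2 - 6.93*j + 1.43)^3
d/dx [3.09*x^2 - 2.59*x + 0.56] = 6.18*x - 2.59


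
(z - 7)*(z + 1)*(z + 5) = z^3 - z^2 - 37*z - 35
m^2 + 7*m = m*(m + 7)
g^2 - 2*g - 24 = (g - 6)*(g + 4)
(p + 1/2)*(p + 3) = p^2 + 7*p/2 + 3/2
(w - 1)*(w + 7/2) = w^2 + 5*w/2 - 7/2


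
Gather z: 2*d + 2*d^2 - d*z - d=2*d^2 - d*z + d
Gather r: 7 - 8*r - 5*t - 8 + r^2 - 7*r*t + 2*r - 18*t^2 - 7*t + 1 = r^2 + r*(-7*t - 6) - 18*t^2 - 12*t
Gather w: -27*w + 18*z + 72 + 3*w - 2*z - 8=-24*w + 16*z + 64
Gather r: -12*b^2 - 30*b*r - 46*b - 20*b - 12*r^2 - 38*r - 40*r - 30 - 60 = -12*b^2 - 66*b - 12*r^2 + r*(-30*b - 78) - 90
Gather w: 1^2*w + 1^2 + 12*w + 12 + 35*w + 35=48*w + 48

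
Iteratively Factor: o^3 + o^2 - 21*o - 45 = (o + 3)*(o^2 - 2*o - 15) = (o + 3)^2*(o - 5)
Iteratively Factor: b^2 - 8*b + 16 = (b - 4)*(b - 4)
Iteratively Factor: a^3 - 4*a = (a)*(a^2 - 4) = a*(a - 2)*(a + 2)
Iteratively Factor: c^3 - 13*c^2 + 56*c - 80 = (c - 4)*(c^2 - 9*c + 20) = (c - 5)*(c - 4)*(c - 4)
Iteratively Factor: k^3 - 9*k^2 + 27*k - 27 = (k - 3)*(k^2 - 6*k + 9) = (k - 3)^2*(k - 3)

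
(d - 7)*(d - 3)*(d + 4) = d^3 - 6*d^2 - 19*d + 84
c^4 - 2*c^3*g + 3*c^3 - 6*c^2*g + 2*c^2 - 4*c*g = c*(c + 1)*(c + 2)*(c - 2*g)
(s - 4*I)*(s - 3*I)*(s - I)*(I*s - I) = I*s^4 + 8*s^3 - I*s^3 - 8*s^2 - 19*I*s^2 - 12*s + 19*I*s + 12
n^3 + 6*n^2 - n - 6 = (n - 1)*(n + 1)*(n + 6)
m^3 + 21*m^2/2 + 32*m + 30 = (m + 2)*(m + 5/2)*(m + 6)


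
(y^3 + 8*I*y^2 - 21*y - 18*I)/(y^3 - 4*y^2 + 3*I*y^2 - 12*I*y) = (y^2 + 5*I*y - 6)/(y*(y - 4))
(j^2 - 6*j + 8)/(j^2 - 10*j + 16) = (j - 4)/(j - 8)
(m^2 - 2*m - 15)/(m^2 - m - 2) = (-m^2 + 2*m + 15)/(-m^2 + m + 2)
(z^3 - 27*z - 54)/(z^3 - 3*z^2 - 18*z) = (z + 3)/z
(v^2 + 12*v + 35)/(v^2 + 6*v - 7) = (v + 5)/(v - 1)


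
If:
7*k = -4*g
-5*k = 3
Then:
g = 21/20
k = -3/5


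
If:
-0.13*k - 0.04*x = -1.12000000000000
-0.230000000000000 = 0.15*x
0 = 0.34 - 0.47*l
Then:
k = 9.09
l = 0.72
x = -1.53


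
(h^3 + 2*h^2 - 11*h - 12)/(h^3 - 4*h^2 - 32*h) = (h^2 - 2*h - 3)/(h*(h - 8))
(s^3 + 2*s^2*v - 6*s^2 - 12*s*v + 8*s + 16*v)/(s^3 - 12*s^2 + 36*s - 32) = (s^2 + 2*s*v - 4*s - 8*v)/(s^2 - 10*s + 16)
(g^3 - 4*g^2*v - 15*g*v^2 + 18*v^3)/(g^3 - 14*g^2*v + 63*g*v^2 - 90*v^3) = (g^2 + 2*g*v - 3*v^2)/(g^2 - 8*g*v + 15*v^2)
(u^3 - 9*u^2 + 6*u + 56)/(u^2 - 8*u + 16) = (u^2 - 5*u - 14)/(u - 4)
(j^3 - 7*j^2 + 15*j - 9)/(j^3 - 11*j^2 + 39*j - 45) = (j - 1)/(j - 5)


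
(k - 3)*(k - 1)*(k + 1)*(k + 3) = k^4 - 10*k^2 + 9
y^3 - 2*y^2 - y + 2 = (y - 2)*(y - 1)*(y + 1)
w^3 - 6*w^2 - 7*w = w*(w - 7)*(w + 1)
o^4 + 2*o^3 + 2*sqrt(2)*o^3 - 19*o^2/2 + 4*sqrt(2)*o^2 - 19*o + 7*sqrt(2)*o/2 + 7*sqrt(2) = (o + 2)*(o - sqrt(2))*(o - sqrt(2)/2)*(o + 7*sqrt(2)/2)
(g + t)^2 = g^2 + 2*g*t + t^2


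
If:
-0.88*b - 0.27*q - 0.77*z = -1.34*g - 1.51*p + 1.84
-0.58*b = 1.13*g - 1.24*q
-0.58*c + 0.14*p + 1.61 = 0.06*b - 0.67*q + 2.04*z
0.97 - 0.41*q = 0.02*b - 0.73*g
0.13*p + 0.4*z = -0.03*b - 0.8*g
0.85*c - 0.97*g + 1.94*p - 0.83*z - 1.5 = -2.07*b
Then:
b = 0.40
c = -10.16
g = -2.49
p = 4.98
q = -2.08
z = 3.32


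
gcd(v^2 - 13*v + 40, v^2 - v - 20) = v - 5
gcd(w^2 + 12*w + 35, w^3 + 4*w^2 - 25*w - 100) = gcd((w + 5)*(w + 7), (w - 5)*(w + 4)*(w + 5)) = w + 5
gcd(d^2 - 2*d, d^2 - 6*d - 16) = 1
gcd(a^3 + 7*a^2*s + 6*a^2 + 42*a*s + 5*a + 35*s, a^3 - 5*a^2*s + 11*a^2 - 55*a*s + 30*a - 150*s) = a + 5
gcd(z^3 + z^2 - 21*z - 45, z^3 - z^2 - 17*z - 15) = z^2 - 2*z - 15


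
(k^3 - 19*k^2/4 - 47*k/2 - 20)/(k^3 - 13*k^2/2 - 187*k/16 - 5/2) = 4*(k + 2)/(4*k + 1)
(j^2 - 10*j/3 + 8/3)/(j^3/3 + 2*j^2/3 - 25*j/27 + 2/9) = 9*(3*j^2 - 10*j + 8)/(9*j^3 + 18*j^2 - 25*j + 6)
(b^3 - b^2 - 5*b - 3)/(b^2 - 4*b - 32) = (-b^3 + b^2 + 5*b + 3)/(-b^2 + 4*b + 32)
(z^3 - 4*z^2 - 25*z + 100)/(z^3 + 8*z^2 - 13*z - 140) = (z - 5)/(z + 7)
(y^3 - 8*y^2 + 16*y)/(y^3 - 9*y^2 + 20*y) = (y - 4)/(y - 5)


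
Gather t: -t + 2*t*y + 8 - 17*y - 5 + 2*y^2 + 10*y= t*(2*y - 1) + 2*y^2 - 7*y + 3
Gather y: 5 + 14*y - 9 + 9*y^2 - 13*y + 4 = 9*y^2 + y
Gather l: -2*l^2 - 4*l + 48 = -2*l^2 - 4*l + 48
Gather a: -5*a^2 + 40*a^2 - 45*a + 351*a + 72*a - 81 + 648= 35*a^2 + 378*a + 567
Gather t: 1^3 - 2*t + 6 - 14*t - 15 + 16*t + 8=0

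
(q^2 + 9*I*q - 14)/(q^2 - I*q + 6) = (q + 7*I)/(q - 3*I)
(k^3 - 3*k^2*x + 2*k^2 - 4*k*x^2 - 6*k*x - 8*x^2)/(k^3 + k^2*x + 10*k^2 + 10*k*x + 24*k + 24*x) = (k^2 - 4*k*x + 2*k - 8*x)/(k^2 + 10*k + 24)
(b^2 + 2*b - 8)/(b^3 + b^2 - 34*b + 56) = (b + 4)/(b^2 + 3*b - 28)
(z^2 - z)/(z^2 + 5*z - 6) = z/(z + 6)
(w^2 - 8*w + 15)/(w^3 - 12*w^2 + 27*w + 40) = (w - 3)/(w^2 - 7*w - 8)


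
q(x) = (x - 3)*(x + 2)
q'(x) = 2*x - 1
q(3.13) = 0.67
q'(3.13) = 5.26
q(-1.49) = -2.29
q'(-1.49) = -3.98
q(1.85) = -4.43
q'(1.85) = 2.70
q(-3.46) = 9.43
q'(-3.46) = -7.92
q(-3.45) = 9.35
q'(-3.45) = -7.90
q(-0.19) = -5.77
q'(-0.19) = -1.38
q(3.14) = 0.72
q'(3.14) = 5.28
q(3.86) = 5.04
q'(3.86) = 6.72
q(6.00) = 24.00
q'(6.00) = 11.00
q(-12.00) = 150.00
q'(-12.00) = -25.00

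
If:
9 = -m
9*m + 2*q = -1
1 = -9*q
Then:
No Solution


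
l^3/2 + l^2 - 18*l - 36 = (l/2 + 1)*(l - 6)*(l + 6)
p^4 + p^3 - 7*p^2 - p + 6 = (p - 2)*(p - 1)*(p + 1)*(p + 3)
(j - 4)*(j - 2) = j^2 - 6*j + 8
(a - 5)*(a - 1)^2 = a^3 - 7*a^2 + 11*a - 5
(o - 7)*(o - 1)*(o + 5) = o^3 - 3*o^2 - 33*o + 35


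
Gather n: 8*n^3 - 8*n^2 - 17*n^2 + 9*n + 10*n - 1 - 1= 8*n^3 - 25*n^2 + 19*n - 2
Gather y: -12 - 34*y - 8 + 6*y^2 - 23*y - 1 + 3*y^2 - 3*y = 9*y^2 - 60*y - 21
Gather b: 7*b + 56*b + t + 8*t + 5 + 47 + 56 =63*b + 9*t + 108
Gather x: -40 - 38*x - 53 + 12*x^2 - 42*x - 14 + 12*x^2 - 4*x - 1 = 24*x^2 - 84*x - 108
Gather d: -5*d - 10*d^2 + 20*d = -10*d^2 + 15*d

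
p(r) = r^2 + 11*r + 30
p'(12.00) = 35.00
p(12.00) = 306.00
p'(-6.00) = -1.00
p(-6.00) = 0.00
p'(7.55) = 26.10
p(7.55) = 170.05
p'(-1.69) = 7.62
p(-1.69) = 14.27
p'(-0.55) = 9.90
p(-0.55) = 24.25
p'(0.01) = 11.02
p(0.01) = 30.11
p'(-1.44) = 8.12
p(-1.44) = 16.23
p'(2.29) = 15.58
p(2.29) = 60.43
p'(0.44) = 11.88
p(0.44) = 35.03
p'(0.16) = 11.32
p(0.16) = 31.79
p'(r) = 2*r + 11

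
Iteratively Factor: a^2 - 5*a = (a - 5)*(a)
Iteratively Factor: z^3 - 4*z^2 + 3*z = (z - 1)*(z^2 - 3*z) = z*(z - 1)*(z - 3)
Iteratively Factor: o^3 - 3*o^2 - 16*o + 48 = (o - 4)*(o^2 + o - 12) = (o - 4)*(o - 3)*(o + 4)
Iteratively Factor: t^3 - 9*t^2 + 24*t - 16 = (t - 4)*(t^2 - 5*t + 4) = (t - 4)^2*(t - 1)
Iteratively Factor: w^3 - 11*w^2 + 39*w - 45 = (w - 3)*(w^2 - 8*w + 15) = (w - 5)*(w - 3)*(w - 3)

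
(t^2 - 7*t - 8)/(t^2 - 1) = (t - 8)/(t - 1)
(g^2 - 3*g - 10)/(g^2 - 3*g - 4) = (-g^2 + 3*g + 10)/(-g^2 + 3*g + 4)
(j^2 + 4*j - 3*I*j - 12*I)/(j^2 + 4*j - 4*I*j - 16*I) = (j - 3*I)/(j - 4*I)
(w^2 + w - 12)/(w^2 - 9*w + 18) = (w + 4)/(w - 6)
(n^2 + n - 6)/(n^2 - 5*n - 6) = (-n^2 - n + 6)/(-n^2 + 5*n + 6)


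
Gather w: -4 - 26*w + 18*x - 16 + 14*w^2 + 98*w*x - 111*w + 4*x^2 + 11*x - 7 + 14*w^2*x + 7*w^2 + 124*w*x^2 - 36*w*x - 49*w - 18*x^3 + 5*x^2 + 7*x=w^2*(14*x + 21) + w*(124*x^2 + 62*x - 186) - 18*x^3 + 9*x^2 + 36*x - 27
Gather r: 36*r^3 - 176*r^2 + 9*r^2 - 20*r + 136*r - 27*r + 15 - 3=36*r^3 - 167*r^2 + 89*r + 12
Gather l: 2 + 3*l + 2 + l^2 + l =l^2 + 4*l + 4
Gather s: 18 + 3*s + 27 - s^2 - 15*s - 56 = -s^2 - 12*s - 11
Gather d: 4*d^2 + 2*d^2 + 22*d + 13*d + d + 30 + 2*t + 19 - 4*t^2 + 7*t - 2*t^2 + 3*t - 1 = 6*d^2 + 36*d - 6*t^2 + 12*t + 48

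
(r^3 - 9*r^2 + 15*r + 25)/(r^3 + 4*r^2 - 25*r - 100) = (r^2 - 4*r - 5)/(r^2 + 9*r + 20)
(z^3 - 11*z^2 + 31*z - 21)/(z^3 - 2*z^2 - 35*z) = (z^2 - 4*z + 3)/(z*(z + 5))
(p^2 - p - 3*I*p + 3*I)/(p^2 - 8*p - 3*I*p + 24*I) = (p - 1)/(p - 8)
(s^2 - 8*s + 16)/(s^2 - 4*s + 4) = (s^2 - 8*s + 16)/(s^2 - 4*s + 4)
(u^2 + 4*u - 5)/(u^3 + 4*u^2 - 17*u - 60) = (u - 1)/(u^2 - u - 12)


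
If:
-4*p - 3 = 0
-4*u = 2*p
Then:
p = -3/4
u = 3/8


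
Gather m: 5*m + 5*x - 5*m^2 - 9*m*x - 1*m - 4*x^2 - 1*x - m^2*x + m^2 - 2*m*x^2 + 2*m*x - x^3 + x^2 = m^2*(-x - 4) + m*(-2*x^2 - 7*x + 4) - x^3 - 3*x^2 + 4*x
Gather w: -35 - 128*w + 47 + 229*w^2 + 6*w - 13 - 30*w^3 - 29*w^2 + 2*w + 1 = -30*w^3 + 200*w^2 - 120*w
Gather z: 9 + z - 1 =z + 8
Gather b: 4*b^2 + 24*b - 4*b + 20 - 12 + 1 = 4*b^2 + 20*b + 9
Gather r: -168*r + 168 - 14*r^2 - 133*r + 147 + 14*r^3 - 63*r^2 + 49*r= 14*r^3 - 77*r^2 - 252*r + 315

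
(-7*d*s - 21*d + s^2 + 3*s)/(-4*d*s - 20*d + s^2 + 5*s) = (7*d*s + 21*d - s^2 - 3*s)/(4*d*s + 20*d - s^2 - 5*s)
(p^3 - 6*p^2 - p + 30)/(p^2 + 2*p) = p - 8 + 15/p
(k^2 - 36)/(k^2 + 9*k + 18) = (k - 6)/(k + 3)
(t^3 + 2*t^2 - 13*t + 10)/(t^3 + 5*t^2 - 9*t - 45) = (t^2 - 3*t + 2)/(t^2 - 9)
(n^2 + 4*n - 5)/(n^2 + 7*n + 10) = (n - 1)/(n + 2)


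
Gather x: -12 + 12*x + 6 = 12*x - 6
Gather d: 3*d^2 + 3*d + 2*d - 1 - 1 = 3*d^2 + 5*d - 2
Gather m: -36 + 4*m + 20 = 4*m - 16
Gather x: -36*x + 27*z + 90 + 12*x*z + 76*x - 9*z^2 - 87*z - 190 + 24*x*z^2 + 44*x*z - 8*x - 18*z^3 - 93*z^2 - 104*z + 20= x*(24*z^2 + 56*z + 32) - 18*z^3 - 102*z^2 - 164*z - 80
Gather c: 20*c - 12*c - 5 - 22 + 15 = 8*c - 12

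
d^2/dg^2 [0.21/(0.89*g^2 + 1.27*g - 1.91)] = (-0.332682*g^2 - 0.474726*g + 0.21*(1.78*g + 1.27)*(3.56*g + 2.54) + 0.713958)/(0.89*g^2 + 1.27*g - 1.91)^3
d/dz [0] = 0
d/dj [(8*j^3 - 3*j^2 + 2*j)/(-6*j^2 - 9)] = 2*(-8*j^4 - 34*j^2 + 9*j - 3)/(3*(4*j^4 + 12*j^2 + 9))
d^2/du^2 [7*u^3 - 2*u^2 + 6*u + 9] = 42*u - 4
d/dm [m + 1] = 1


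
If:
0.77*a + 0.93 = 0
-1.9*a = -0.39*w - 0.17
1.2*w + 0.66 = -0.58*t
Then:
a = -1.21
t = 11.94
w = -6.32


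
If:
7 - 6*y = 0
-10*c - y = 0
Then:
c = -7/60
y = 7/6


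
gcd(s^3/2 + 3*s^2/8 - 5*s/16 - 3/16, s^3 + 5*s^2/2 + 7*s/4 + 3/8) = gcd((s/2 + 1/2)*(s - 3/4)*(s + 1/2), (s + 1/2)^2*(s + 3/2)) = s + 1/2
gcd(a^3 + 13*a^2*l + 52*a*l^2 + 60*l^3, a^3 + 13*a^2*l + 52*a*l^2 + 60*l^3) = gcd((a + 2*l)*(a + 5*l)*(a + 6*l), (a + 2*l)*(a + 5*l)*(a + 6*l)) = a^3 + 13*a^2*l + 52*a*l^2 + 60*l^3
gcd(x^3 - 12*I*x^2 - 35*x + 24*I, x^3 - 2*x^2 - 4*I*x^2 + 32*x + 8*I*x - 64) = x - 8*I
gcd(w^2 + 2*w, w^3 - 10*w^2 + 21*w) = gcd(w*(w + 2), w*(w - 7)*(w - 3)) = w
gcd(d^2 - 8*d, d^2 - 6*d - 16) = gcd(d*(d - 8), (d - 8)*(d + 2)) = d - 8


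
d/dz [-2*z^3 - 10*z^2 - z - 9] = -6*z^2 - 20*z - 1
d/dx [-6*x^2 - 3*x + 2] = -12*x - 3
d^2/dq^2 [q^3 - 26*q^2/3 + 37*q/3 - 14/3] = 6*q - 52/3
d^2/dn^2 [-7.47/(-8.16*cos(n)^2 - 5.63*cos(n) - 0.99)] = (-1989.577728*(1 - cos(n)^2)^2 - 1029.533328*cos(n)^3 - 990.182115*cos(n)^2 + 2100.702195*cos(n) + 2342.438118)/(8.16*cos(n)^2 + 5.63*cos(n) + 0.99)^3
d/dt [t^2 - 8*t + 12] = 2*t - 8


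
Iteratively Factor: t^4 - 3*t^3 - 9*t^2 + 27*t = (t - 3)*(t^3 - 9*t) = t*(t - 3)*(t^2 - 9) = t*(t - 3)^2*(t + 3)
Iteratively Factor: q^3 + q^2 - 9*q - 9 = (q + 3)*(q^2 - 2*q - 3) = (q + 1)*(q + 3)*(q - 3)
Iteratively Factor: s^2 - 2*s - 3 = (s + 1)*(s - 3)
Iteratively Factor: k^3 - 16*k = (k - 4)*(k^2 + 4*k) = (k - 4)*(k + 4)*(k)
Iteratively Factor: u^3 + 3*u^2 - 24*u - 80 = (u + 4)*(u^2 - u - 20) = (u - 5)*(u + 4)*(u + 4)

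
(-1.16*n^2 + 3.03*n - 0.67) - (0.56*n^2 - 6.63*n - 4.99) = -1.72*n^2 + 9.66*n + 4.32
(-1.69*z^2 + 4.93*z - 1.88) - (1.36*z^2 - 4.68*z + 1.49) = -3.05*z^2 + 9.61*z - 3.37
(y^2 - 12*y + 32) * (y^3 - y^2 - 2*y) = y^5 - 13*y^4 + 42*y^3 - 8*y^2 - 64*y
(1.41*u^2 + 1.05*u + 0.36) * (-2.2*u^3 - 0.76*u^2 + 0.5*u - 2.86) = -3.102*u^5 - 3.3816*u^4 - 0.885*u^3 - 3.7812*u^2 - 2.823*u - 1.0296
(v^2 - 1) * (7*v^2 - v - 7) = 7*v^4 - v^3 - 14*v^2 + v + 7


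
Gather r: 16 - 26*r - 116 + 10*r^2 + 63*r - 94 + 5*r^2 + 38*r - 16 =15*r^2 + 75*r - 210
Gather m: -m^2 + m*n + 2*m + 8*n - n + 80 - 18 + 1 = -m^2 + m*(n + 2) + 7*n + 63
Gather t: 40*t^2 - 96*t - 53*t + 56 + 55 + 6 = 40*t^2 - 149*t + 117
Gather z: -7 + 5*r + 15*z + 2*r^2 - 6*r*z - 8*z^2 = 2*r^2 + 5*r - 8*z^2 + z*(15 - 6*r) - 7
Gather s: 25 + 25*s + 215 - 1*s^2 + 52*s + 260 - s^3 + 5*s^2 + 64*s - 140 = -s^3 + 4*s^2 + 141*s + 360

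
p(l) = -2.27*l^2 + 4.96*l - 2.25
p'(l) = 4.96 - 4.54*l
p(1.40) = 0.24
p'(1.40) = -1.40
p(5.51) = -43.84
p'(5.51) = -20.06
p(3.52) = -12.92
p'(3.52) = -11.02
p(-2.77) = -33.41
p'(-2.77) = 17.54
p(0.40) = -0.63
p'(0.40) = 3.14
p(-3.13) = -40.01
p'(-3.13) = 19.17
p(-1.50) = -14.80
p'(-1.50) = 11.77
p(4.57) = -26.99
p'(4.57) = -15.79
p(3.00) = -7.80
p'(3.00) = -8.66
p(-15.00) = -587.40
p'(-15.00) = 73.06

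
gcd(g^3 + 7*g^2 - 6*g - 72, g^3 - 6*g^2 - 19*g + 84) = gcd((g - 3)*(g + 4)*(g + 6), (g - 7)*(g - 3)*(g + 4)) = g^2 + g - 12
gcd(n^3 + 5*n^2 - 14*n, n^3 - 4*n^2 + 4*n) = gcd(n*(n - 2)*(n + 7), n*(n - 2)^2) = n^2 - 2*n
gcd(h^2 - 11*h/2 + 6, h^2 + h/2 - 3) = h - 3/2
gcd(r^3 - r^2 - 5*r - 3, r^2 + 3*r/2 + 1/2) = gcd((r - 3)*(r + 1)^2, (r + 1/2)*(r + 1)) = r + 1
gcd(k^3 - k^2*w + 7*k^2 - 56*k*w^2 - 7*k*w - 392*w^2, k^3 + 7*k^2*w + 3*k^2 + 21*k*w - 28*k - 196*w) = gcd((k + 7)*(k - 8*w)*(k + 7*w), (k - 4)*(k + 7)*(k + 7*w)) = k^2 + 7*k*w + 7*k + 49*w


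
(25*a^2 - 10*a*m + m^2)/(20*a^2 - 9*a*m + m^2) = (5*a - m)/(4*a - m)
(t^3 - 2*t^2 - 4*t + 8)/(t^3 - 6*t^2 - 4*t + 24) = (t - 2)/(t - 6)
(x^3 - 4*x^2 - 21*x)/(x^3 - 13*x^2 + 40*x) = (x^2 - 4*x - 21)/(x^2 - 13*x + 40)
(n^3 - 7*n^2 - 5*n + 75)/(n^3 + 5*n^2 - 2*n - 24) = (n^2 - 10*n + 25)/(n^2 + 2*n - 8)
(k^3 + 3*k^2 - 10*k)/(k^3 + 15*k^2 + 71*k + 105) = k*(k - 2)/(k^2 + 10*k + 21)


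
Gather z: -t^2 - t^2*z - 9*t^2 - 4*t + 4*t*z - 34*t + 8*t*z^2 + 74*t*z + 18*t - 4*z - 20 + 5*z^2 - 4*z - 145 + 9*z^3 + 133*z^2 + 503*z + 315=-10*t^2 - 20*t + 9*z^3 + z^2*(8*t + 138) + z*(-t^2 + 78*t + 495) + 150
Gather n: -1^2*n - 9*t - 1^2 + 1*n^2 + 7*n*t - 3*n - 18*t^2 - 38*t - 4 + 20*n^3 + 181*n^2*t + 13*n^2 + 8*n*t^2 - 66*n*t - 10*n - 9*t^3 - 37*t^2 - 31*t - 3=20*n^3 + n^2*(181*t + 14) + n*(8*t^2 - 59*t - 14) - 9*t^3 - 55*t^2 - 78*t - 8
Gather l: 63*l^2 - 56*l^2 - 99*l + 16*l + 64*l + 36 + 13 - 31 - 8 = 7*l^2 - 19*l + 10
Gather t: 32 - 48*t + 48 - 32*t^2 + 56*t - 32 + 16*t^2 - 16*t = -16*t^2 - 8*t + 48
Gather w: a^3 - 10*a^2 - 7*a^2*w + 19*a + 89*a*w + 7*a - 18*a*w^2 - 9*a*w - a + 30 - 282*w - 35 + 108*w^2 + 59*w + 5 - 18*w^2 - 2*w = a^3 - 10*a^2 + 25*a + w^2*(90 - 18*a) + w*(-7*a^2 + 80*a - 225)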